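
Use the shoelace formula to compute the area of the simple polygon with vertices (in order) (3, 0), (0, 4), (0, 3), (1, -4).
Area = 21/2

Shoelace formula: Area = (1/2) |Σ_i (x_i · y_{i+1} − x_{i+1} · y_i)| (indices mod n). Compute each cross term:
  (3)(4) − (0)(0) = 12
  (0)(3) − (0)(4) = 0
  (0)(-4) − (1)(3) = -3
  (1)(0) − (3)(-4) = 12
Sum = 21, so (signed) Area = 21/2 = 21/2, |Area| = 21/2.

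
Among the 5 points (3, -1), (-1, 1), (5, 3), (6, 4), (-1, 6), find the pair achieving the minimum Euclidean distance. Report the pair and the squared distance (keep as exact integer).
Pair = ((5, 3), (6, 4)); squared distance = 2

Compute all C(5, 2) = 10 pairwise squared distances (x_i − x_j)² + (y_i − y_j)². The minimum is 2, attained by the pair ((5, 3), (6, 4)).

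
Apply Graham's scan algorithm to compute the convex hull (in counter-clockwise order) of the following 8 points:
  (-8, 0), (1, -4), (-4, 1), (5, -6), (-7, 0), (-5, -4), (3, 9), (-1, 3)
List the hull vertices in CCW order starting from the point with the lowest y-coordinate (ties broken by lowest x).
Hull (CCW) = [(5, -6), (3, 9), (-8, 0), (-5, -4)]

Graham scan procedure:
  1. Find the pivot p₀ = point with lowest y (tie → lowest x): (5, -6).
  2. Sort the remaining points by polar angle around p₀.
  3. Walk through sorted points, maintaining a stack; pop the top while the last three entries make a non-left turn (cross product ≤ 0).
  4. Final stack is the convex hull in CCW order: (5, -6), (3, 9), (-8, 0), (-5, -4).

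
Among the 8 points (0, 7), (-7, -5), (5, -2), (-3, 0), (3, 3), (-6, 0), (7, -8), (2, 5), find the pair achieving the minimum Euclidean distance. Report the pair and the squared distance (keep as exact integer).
Pair = ((3, 3), (2, 5)); squared distance = 5

Compute all C(8, 2) = 28 pairwise squared distances (x_i − x_j)² + (y_i − y_j)². The minimum is 5, attained by the pair ((3, 3), (2, 5)).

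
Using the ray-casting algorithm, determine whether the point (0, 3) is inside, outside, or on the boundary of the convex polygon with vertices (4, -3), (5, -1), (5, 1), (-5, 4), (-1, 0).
The point (0, 3) lies strictly outside the polygon

Cast a horizontal ray to the right from the query point and count how many polygon edges it crosses (each edge strictly once or zero times, handled with the usual half-open convention). 
Parity of crossings → even ⇒ outside.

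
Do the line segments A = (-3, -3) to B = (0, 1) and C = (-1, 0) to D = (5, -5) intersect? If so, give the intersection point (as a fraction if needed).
Yes; intersection at (-11/13, -5/39) (t = 28/39 on AB, s = 1/39 on CD)

Parametrize AB as A + t(B − A) = (-3 + 3 t, -3 + 4 t) and CD as C + s(D − C) = (-1 + 6 s, 0 + -5 s). Solve the linear system for (t, s). Determinant = 39 ≠ 0, so a unique intersection of the containing lines exists. Solution: t = 28/39, s = 1/39 — both in [0, 1], so the segments cross. Intersection point: (-11/13, -5/39).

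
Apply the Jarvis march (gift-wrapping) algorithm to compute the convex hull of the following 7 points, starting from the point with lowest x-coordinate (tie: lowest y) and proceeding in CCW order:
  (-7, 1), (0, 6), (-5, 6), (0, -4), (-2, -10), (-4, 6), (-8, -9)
Hull (CCW) = [(-8, -9), (-2, -10), (0, -4), (0, 6), (-5, 6), (-7, 1)]

Jarvis march: at each step, from the current hull vertex p, select the next vertex q as the point such that every other point lies strictly to the left of (or on) the directed line p → q. (Equivalently: for every other point r, the cross product (q − p) × (r − p) ≥ 0.)
Starting point (lowest x, tie lowest y): (-8, -9). Wrap until returning to start. Resulting hull: (-8, -9), (-2, -10), (0, -4), (0, 6), (-5, 6), (-7, 1).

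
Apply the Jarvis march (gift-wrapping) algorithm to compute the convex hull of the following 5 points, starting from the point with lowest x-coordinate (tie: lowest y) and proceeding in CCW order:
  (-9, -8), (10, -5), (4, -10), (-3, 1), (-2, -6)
Hull (CCW) = [(-9, -8), (4, -10), (10, -5), (-3, 1)]

Jarvis march: at each step, from the current hull vertex p, select the next vertex q as the point such that every other point lies strictly to the left of (or on) the directed line p → q. (Equivalently: for every other point r, the cross product (q − p) × (r − p) ≥ 0.)
Starting point (lowest x, tie lowest y): (-9, -8). Wrap until returning to start. Resulting hull: (-9, -8), (4, -10), (10, -5), (-3, 1).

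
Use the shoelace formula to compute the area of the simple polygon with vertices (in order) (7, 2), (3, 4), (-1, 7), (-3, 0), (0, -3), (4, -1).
Area = 52

Shoelace formula: Area = (1/2) |Σ_i (x_i · y_{i+1} − x_{i+1} · y_i)| (indices mod n). Compute each cross term:
  (7)(4) − (3)(2) = 22
  (3)(7) − (-1)(4) = 25
  (-1)(0) − (-3)(7) = 21
  (-3)(-3) − (0)(0) = 9
  (0)(-1) − (4)(-3) = 12
  (4)(2) − (7)(-1) = 15
Sum = 104, so (signed) Area = 104/2 = 52, |Area| = 52.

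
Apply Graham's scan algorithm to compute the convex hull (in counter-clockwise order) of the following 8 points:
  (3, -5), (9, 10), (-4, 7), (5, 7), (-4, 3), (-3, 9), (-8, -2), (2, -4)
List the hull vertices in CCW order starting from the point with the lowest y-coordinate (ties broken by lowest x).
Hull (CCW) = [(3, -5), (9, 10), (-3, 9), (-4, 7), (-8, -2)]

Graham scan procedure:
  1. Find the pivot p₀ = point with lowest y (tie → lowest x): (3, -5).
  2. Sort the remaining points by polar angle around p₀.
  3. Walk through sorted points, maintaining a stack; pop the top while the last three entries make a non-left turn (cross product ≤ 0).
  4. Final stack is the convex hull in CCW order: (3, -5), (9, 10), (-3, 9), (-4, 7), (-8, -2).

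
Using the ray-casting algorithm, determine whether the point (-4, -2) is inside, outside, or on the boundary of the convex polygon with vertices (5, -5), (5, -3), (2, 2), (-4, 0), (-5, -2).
The point (-4, -2) lies strictly inside the polygon

Cast a horizontal ray to the right from the query point and count how many polygon edges it crosses (each edge strictly once or zero times, handled with the usual half-open convention). 
Parity of crossings → odd ⇒ inside.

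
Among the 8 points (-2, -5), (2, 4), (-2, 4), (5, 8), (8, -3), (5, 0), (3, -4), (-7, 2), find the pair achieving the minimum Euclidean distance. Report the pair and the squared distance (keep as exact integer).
Pair = ((2, 4), (-2, 4)); squared distance = 16

Compute all C(8, 2) = 28 pairwise squared distances (x_i − x_j)² + (y_i − y_j)². The minimum is 16, attained by the pair ((2, 4), (-2, 4)).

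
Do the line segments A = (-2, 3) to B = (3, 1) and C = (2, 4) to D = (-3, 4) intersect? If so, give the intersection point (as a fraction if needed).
No (intersection of containing lines falls outside at least one segment)

Parametrize and solve: t = -1/2, s = 13/10. At least one of these is outside [0, 1], so the segments do not intersect.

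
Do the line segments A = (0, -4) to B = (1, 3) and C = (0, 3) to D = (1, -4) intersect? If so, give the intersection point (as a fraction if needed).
Yes; intersection at (1/2, -1/2) (t = 1/2 on AB, s = 1/2 on CD)

Parametrize AB as A + t(B − A) = (0 + 1 t, -4 + 7 t) and CD as C + s(D − C) = (0 + 1 s, 3 + -7 s). Solve the linear system for (t, s). Determinant = 14 ≠ 0, so a unique intersection of the containing lines exists. Solution: t = 1/2, s = 1/2 — both in [0, 1], so the segments cross. Intersection point: (1/2, -1/2).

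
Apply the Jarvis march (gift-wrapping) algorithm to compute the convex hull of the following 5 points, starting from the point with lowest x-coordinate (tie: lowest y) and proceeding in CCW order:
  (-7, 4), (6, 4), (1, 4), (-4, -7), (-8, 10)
Hull (CCW) = [(-8, 10), (-7, 4), (-4, -7), (6, 4)]

Jarvis march: at each step, from the current hull vertex p, select the next vertex q as the point such that every other point lies strictly to the left of (or on) the directed line p → q. (Equivalently: for every other point r, the cross product (q − p) × (r − p) ≥ 0.)
Starting point (lowest x, tie lowest y): (-8, 10). Wrap until returning to start. Resulting hull: (-8, 10), (-7, 4), (-4, -7), (6, 4).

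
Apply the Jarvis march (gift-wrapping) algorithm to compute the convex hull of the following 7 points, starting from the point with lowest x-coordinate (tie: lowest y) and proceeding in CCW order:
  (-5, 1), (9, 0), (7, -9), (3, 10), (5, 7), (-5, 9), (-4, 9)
Hull (CCW) = [(-5, 1), (7, -9), (9, 0), (5, 7), (3, 10), (-5, 9)]

Jarvis march: at each step, from the current hull vertex p, select the next vertex q as the point such that every other point lies strictly to the left of (or on) the directed line p → q. (Equivalently: for every other point r, the cross product (q − p) × (r − p) ≥ 0.)
Starting point (lowest x, tie lowest y): (-5, 1). Wrap until returning to start. Resulting hull: (-5, 1), (7, -9), (9, 0), (5, 7), (3, 10), (-5, 9).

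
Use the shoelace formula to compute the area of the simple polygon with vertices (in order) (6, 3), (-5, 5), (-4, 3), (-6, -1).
Area = 30

Shoelace formula: Area = (1/2) |Σ_i (x_i · y_{i+1} − x_{i+1} · y_i)| (indices mod n). Compute each cross term:
  (6)(5) − (-5)(3) = 45
  (-5)(3) − (-4)(5) = 5
  (-4)(-1) − (-6)(3) = 22
  (-6)(3) − (6)(-1) = -12
Sum = 60, so (signed) Area = 60/2 = 30, |Area| = 30.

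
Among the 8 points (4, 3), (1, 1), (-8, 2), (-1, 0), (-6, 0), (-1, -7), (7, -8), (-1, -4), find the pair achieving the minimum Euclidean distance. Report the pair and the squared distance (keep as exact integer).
Pair = ((1, 1), (-1, 0)); squared distance = 5

Compute all C(8, 2) = 28 pairwise squared distances (x_i − x_j)² + (y_i − y_j)². The minimum is 5, attained by the pair ((1, 1), (-1, 0)).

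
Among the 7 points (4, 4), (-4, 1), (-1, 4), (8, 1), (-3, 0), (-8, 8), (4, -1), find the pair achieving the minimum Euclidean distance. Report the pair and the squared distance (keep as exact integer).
Pair = ((-4, 1), (-3, 0)); squared distance = 2

Compute all C(7, 2) = 21 pairwise squared distances (x_i − x_j)² + (y_i − y_j)². The minimum is 2, attained by the pair ((-4, 1), (-3, 0)).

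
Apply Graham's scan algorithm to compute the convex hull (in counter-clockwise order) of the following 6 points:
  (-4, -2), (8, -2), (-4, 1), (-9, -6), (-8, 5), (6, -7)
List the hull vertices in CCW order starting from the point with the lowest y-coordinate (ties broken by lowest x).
Hull (CCW) = [(6, -7), (8, -2), (-8, 5), (-9, -6)]

Graham scan procedure:
  1. Find the pivot p₀ = point with lowest y (tie → lowest x): (6, -7).
  2. Sort the remaining points by polar angle around p₀.
  3. Walk through sorted points, maintaining a stack; pop the top while the last three entries make a non-left turn (cross product ≤ 0).
  4. Final stack is the convex hull in CCW order: (6, -7), (8, -2), (-8, 5), (-9, -6).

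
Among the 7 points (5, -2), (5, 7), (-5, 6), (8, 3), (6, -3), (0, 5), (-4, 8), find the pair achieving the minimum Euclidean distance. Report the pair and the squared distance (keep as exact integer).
Pair = ((5, -2), (6, -3)); squared distance = 2

Compute all C(7, 2) = 21 pairwise squared distances (x_i − x_j)² + (y_i − y_j)². The minimum is 2, attained by the pair ((5, -2), (6, -3)).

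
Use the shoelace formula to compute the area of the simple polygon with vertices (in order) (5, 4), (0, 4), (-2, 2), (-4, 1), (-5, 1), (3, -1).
Area = 27

Shoelace formula: Area = (1/2) |Σ_i (x_i · y_{i+1} − x_{i+1} · y_i)| (indices mod n). Compute each cross term:
  (5)(4) − (0)(4) = 20
  (0)(2) − (-2)(4) = 8
  (-2)(1) − (-4)(2) = 6
  (-4)(1) − (-5)(1) = 1
  (-5)(-1) − (3)(1) = 2
  (3)(4) − (5)(-1) = 17
Sum = 54, so (signed) Area = 54/2 = 27, |Area| = 27.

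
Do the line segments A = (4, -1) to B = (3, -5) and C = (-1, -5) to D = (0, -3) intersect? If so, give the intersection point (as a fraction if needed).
No (intersection of containing lines falls outside at least one segment)

Parametrize and solve: t = -3, s = 8. At least one of these is outside [0, 1], so the segments do not intersect.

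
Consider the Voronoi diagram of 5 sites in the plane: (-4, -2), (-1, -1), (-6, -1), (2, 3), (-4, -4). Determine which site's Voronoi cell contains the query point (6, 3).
Nearest site = (2, 3)

The Voronoi cell of site s contains exactly those query points closer to s than to any other site. Compute squared distances from q = (6, 3) to each site:
  (2 − 6)² + (3 − 3)² = 16
  (-1 − 6)² + (-1 − 3)² = 65
  (-4 − 6)² + (-2 − 3)² = 125
  (-4 − 6)² + (-4 − 3)² = 149
  (-6 − 6)² + (-1 − 3)² = 160
Minimum is attained by (2, 3), so q lies in its Voronoi cell.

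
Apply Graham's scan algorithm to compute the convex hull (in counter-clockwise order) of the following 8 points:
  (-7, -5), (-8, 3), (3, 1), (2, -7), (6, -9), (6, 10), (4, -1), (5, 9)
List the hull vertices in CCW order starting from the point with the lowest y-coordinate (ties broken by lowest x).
Hull (CCW) = [(6, -9), (6, 10), (-8, 3), (-7, -5)]

Graham scan procedure:
  1. Find the pivot p₀ = point with lowest y (tie → lowest x): (6, -9).
  2. Sort the remaining points by polar angle around p₀.
  3. Walk through sorted points, maintaining a stack; pop the top while the last three entries make a non-left turn (cross product ≤ 0).
  4. Final stack is the convex hull in CCW order: (6, -9), (6, 10), (-8, 3), (-7, -5).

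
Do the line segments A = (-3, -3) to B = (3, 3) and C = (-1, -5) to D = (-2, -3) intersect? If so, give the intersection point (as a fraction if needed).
No (intersection of containing lines falls outside at least one segment)

Parametrize and solve: t = 1/9, s = 4/3. At least one of these is outside [0, 1], so the segments do not intersect.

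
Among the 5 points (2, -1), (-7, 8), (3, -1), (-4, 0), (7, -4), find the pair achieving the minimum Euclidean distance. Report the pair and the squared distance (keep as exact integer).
Pair = ((2, -1), (3, -1)); squared distance = 1

Compute all C(5, 2) = 10 pairwise squared distances (x_i − x_j)² + (y_i − y_j)². The minimum is 1, attained by the pair ((2, -1), (3, -1)).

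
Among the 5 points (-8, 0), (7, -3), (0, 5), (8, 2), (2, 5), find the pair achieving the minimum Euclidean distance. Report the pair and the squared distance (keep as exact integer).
Pair = ((0, 5), (2, 5)); squared distance = 4

Compute all C(5, 2) = 10 pairwise squared distances (x_i − x_j)² + (y_i − y_j)². The minimum is 4, attained by the pair ((0, 5), (2, 5)).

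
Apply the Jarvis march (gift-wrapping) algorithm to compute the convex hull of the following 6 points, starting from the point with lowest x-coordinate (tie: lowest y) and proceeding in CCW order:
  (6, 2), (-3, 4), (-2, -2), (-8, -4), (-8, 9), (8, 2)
Hull (CCW) = [(-8, -4), (-2, -2), (8, 2), (-8, 9)]

Jarvis march: at each step, from the current hull vertex p, select the next vertex q as the point such that every other point lies strictly to the left of (or on) the directed line p → q. (Equivalently: for every other point r, the cross product (q − p) × (r − p) ≥ 0.)
Starting point (lowest x, tie lowest y): (-8, -4). Wrap until returning to start. Resulting hull: (-8, -4), (-2, -2), (8, 2), (-8, 9).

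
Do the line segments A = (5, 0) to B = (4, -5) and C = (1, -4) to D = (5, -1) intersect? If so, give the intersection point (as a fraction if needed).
Yes; intersection at (81/17, -20/17) (t = 4/17 on AB, s = 16/17 on CD)

Parametrize AB as A + t(B − A) = (5 + -1 t, 0 + -5 t) and CD as C + s(D − C) = (1 + 4 s, -4 + 3 s). Solve the linear system for (t, s). Determinant = -17 ≠ 0, so a unique intersection of the containing lines exists. Solution: t = 4/17, s = 16/17 — both in [0, 1], so the segments cross. Intersection point: (81/17, -20/17).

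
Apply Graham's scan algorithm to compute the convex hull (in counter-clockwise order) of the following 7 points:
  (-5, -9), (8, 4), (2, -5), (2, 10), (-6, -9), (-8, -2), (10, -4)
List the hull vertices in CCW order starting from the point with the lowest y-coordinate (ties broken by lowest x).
Hull (CCW) = [(-6, -9), (-5, -9), (10, -4), (8, 4), (2, 10), (-8, -2)]

Graham scan procedure:
  1. Find the pivot p₀ = point with lowest y (tie → lowest x): (-6, -9).
  2. Sort the remaining points by polar angle around p₀.
  3. Walk through sorted points, maintaining a stack; pop the top while the last three entries make a non-left turn (cross product ≤ 0).
  4. Final stack is the convex hull in CCW order: (-6, -9), (-5, -9), (10, -4), (8, 4), (2, 10), (-8, -2).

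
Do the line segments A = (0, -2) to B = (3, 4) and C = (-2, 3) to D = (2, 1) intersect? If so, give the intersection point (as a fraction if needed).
Yes; intersection at (8/5, 6/5) (t = 8/15 on AB, s = 9/10 on CD)

Parametrize AB as A + t(B − A) = (0 + 3 t, -2 + 6 t) and CD as C + s(D − C) = (-2 + 4 s, 3 + -2 s). Solve the linear system for (t, s). Determinant = 30 ≠ 0, so a unique intersection of the containing lines exists. Solution: t = 8/15, s = 9/10 — both in [0, 1], so the segments cross. Intersection point: (8/5, 6/5).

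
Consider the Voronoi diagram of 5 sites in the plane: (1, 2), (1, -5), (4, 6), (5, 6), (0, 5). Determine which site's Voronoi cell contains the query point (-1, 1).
Nearest site = (1, 2)

The Voronoi cell of site s contains exactly those query points closer to s than to any other site. Compute squared distances from q = (-1, 1) to each site:
  (1 − -1)² + (2 − 1)² = 5
  (0 − -1)² + (5 − 1)² = 17
  (1 − -1)² + (-5 − 1)² = 40
  (4 − -1)² + (6 − 1)² = 50
  (5 − -1)² + (6 − 1)² = 61
Minimum is attained by (1, 2), so q lies in its Voronoi cell.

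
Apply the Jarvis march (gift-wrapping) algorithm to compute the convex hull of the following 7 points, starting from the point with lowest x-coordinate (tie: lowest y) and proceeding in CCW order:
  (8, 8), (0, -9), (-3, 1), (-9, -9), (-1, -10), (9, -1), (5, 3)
Hull (CCW) = [(-9, -9), (-1, -10), (9, -1), (8, 8), (-3, 1)]

Jarvis march: at each step, from the current hull vertex p, select the next vertex q as the point such that every other point lies strictly to the left of (or on) the directed line p → q. (Equivalently: for every other point r, the cross product (q − p) × (r − p) ≥ 0.)
Starting point (lowest x, tie lowest y): (-9, -9). Wrap until returning to start. Resulting hull: (-9, -9), (-1, -10), (9, -1), (8, 8), (-3, 1).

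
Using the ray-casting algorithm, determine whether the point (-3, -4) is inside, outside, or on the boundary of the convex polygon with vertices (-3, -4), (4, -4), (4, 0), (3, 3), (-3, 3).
The point (-3, -4) lies on the polygon boundary

Boundary check: the query satisfies the collinearity and bounding-box conditions for some polygon edge, so it lies exactly on the boundary.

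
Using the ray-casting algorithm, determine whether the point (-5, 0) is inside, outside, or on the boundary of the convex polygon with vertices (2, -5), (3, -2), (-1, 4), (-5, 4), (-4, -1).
The point (-5, 0) lies strictly outside the polygon

Cast a horizontal ray to the right from the query point and count how many polygon edges it crosses (each edge strictly once or zero times, handled with the usual half-open convention). 
Parity of crossings → even ⇒ outside.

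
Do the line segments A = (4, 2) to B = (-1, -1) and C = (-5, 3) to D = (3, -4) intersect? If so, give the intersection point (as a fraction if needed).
Yes; intersection at (-39/59, -47/59) (t = 55/59 on AB, s = 32/59 on CD)

Parametrize AB as A + t(B − A) = (4 + -5 t, 2 + -3 t) and CD as C + s(D − C) = (-5 + 8 s, 3 + -7 s). Solve the linear system for (t, s). Determinant = -59 ≠ 0, so a unique intersection of the containing lines exists. Solution: t = 55/59, s = 32/59 — both in [0, 1], so the segments cross. Intersection point: (-39/59, -47/59).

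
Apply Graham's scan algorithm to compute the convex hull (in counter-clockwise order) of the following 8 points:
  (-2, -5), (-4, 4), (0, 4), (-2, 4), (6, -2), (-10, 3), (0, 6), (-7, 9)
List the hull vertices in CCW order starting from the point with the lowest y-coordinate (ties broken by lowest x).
Hull (CCW) = [(-2, -5), (6, -2), (0, 6), (-7, 9), (-10, 3)]

Graham scan procedure:
  1. Find the pivot p₀ = point with lowest y (tie → lowest x): (-2, -5).
  2. Sort the remaining points by polar angle around p₀.
  3. Walk through sorted points, maintaining a stack; pop the top while the last three entries make a non-left turn (cross product ≤ 0).
  4. Final stack is the convex hull in CCW order: (-2, -5), (6, -2), (0, 6), (-7, 9), (-10, 3).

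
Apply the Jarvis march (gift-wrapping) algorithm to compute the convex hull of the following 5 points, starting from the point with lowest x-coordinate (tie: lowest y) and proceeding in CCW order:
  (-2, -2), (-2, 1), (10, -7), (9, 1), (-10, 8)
Hull (CCW) = [(-10, 8), (-2, -2), (10, -7), (9, 1)]

Jarvis march: at each step, from the current hull vertex p, select the next vertex q as the point such that every other point lies strictly to the left of (or on) the directed line p → q. (Equivalently: for every other point r, the cross product (q − p) × (r − p) ≥ 0.)
Starting point (lowest x, tie lowest y): (-10, 8). Wrap until returning to start. Resulting hull: (-10, 8), (-2, -2), (10, -7), (9, 1).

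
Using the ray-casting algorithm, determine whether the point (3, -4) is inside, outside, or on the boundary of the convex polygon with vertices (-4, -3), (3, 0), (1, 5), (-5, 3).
The point (3, -4) lies strictly outside the polygon

Cast a horizontal ray to the right from the query point and count how many polygon edges it crosses (each edge strictly once or zero times, handled with the usual half-open convention). 
Parity of crossings → even ⇒ outside.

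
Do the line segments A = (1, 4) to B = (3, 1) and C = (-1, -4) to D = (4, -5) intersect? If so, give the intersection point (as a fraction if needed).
No (intersection of containing lines falls outside at least one segment)

Parametrize and solve: t = 42/13, s = 22/13. At least one of these is outside [0, 1], so the segments do not intersect.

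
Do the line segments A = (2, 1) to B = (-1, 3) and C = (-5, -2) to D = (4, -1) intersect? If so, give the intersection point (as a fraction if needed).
No (intersection of containing lines falls outside at least one segment)

Parametrize and solve: t = -20/21, s = 23/21. At least one of these is outside [0, 1], so the segments do not intersect.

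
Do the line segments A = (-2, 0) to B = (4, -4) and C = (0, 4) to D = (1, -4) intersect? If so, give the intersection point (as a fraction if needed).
Yes; intersection at (8/11, -20/11) (t = 5/11 on AB, s = 8/11 on CD)

Parametrize AB as A + t(B − A) = (-2 + 6 t, 0 + -4 t) and CD as C + s(D − C) = (0 + 1 s, 4 + -8 s). Solve the linear system for (t, s). Determinant = 44 ≠ 0, so a unique intersection of the containing lines exists. Solution: t = 5/11, s = 8/11 — both in [0, 1], so the segments cross. Intersection point: (8/11, -20/11).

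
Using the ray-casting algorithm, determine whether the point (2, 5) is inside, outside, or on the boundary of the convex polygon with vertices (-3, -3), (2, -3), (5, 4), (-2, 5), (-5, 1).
The point (2, 5) lies strictly outside the polygon

Cast a horizontal ray to the right from the query point and count how many polygon edges it crosses (each edge strictly once or zero times, handled with the usual half-open convention). 
Parity of crossings → even ⇒ outside.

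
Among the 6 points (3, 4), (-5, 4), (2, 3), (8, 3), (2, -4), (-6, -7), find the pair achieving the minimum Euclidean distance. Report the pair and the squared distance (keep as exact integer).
Pair = ((3, 4), (2, 3)); squared distance = 2

Compute all C(6, 2) = 15 pairwise squared distances (x_i − x_j)² + (y_i − y_j)². The minimum is 2, attained by the pair ((3, 4), (2, 3)).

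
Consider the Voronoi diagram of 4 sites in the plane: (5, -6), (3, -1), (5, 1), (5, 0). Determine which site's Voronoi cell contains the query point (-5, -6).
Nearest site = (3, -1)

The Voronoi cell of site s contains exactly those query points closer to s than to any other site. Compute squared distances from q = (-5, -6) to each site:
  (3 − -5)² + (-1 − -6)² = 89
  (5 − -5)² + (-6 − -6)² = 100
  (5 − -5)² + (0 − -6)² = 136
  (5 − -5)² + (1 − -6)² = 149
Minimum is attained by (3, -1), so q lies in its Voronoi cell.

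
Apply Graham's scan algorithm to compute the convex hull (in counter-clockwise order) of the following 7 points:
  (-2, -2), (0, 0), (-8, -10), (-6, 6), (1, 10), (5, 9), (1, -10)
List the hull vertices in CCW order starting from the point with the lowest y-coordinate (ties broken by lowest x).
Hull (CCW) = [(-8, -10), (1, -10), (5, 9), (1, 10), (-6, 6)]

Graham scan procedure:
  1. Find the pivot p₀ = point with lowest y (tie → lowest x): (-8, -10).
  2. Sort the remaining points by polar angle around p₀.
  3. Walk through sorted points, maintaining a stack; pop the top while the last three entries make a non-left turn (cross product ≤ 0).
  4. Final stack is the convex hull in CCW order: (-8, -10), (1, -10), (5, 9), (1, 10), (-6, 6).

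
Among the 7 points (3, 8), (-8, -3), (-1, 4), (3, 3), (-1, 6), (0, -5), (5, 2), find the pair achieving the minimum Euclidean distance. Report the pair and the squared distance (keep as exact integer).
Pair = ((-1, 4), (-1, 6)); squared distance = 4

Compute all C(7, 2) = 21 pairwise squared distances (x_i − x_j)² + (y_i − y_j)². The minimum is 4, attained by the pair ((-1, 4), (-1, 6)).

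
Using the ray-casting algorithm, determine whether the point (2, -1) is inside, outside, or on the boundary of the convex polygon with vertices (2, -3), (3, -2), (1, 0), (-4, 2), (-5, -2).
The point (2, -1) lies on the polygon boundary

Boundary check: the query satisfies the collinearity and bounding-box conditions for some polygon edge, so it lies exactly on the boundary.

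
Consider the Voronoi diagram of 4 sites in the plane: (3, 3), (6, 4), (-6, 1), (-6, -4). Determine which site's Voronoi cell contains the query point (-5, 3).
Nearest site = (-6, 1)

The Voronoi cell of site s contains exactly those query points closer to s than to any other site. Compute squared distances from q = (-5, 3) to each site:
  (-6 − -5)² + (1 − 3)² = 5
  (-6 − -5)² + (-4 − 3)² = 50
  (3 − -5)² + (3 − 3)² = 64
  (6 − -5)² + (4 − 3)² = 122
Minimum is attained by (-6, 1), so q lies in its Voronoi cell.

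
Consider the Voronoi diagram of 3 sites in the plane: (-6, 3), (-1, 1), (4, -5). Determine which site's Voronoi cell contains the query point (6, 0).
Nearest site = (4, -5)

The Voronoi cell of site s contains exactly those query points closer to s than to any other site. Compute squared distances from q = (6, 0) to each site:
  (4 − 6)² + (-5 − 0)² = 29
  (-1 − 6)² + (1 − 0)² = 50
  (-6 − 6)² + (3 − 0)² = 153
Minimum is attained by (4, -5), so q lies in its Voronoi cell.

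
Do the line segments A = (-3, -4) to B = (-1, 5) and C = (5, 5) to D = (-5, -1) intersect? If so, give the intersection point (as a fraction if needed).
Yes; intersection at (-25/13, 11/13) (t = 7/13 on AB, s = 9/13 on CD)

Parametrize AB as A + t(B − A) = (-3 + 2 t, -4 + 9 t) and CD as C + s(D − C) = (5 + -10 s, 5 + -6 s). Solve the linear system for (t, s). Determinant = -78 ≠ 0, so a unique intersection of the containing lines exists. Solution: t = 7/13, s = 9/13 — both in [0, 1], so the segments cross. Intersection point: (-25/13, 11/13).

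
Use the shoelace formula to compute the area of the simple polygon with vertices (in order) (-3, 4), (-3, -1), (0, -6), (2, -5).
Area = 19

Shoelace formula: Area = (1/2) |Σ_i (x_i · y_{i+1} − x_{i+1} · y_i)| (indices mod n). Compute each cross term:
  (-3)(-1) − (-3)(4) = 15
  (-3)(-6) − (0)(-1) = 18
  (0)(-5) − (2)(-6) = 12
  (2)(4) − (-3)(-5) = -7
Sum = 38, so (signed) Area = 38/2 = 19, |Area| = 19.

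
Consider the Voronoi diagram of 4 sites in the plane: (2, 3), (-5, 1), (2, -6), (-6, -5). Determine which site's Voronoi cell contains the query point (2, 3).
Nearest site = (2, 3)

The Voronoi cell of site s contains exactly those query points closer to s than to any other site. Compute squared distances from q = (2, 3) to each site:
  (2 − 2)² + (3 − 3)² = 0
  (-5 − 2)² + (1 − 3)² = 53
  (2 − 2)² + (-6 − 3)² = 81
  (-6 − 2)² + (-5 − 3)² = 128
Minimum is attained by (2, 3), so q lies in its Voronoi cell.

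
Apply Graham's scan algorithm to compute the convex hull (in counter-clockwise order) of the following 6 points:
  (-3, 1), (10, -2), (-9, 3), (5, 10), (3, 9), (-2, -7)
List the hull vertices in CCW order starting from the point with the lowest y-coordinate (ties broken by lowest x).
Hull (CCW) = [(-2, -7), (10, -2), (5, 10), (-9, 3)]

Graham scan procedure:
  1. Find the pivot p₀ = point with lowest y (tie → lowest x): (-2, -7).
  2. Sort the remaining points by polar angle around p₀.
  3. Walk through sorted points, maintaining a stack; pop the top while the last three entries make a non-left turn (cross product ≤ 0).
  4. Final stack is the convex hull in CCW order: (-2, -7), (10, -2), (5, 10), (-9, 3).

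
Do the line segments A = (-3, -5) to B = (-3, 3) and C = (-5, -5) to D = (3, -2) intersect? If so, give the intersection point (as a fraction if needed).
Yes; intersection at (-3, -17/4) (t = 3/32 on AB, s = 1/4 on CD)

Parametrize AB as A + t(B − A) = (-3 + 0 t, -5 + 8 t) and CD as C + s(D − C) = (-5 + 8 s, -5 + 3 s). Solve the linear system for (t, s). Determinant = 64 ≠ 0, so a unique intersection of the containing lines exists. Solution: t = 3/32, s = 1/4 — both in [0, 1], so the segments cross. Intersection point: (-3, -17/4).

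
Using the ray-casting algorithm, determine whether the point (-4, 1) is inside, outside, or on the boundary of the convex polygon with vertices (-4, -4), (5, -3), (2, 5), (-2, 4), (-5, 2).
The point (-4, 1) lies strictly inside the polygon

Cast a horizontal ray to the right from the query point and count how many polygon edges it crosses (each edge strictly once or zero times, handled with the usual half-open convention). 
Parity of crossings → odd ⇒ inside.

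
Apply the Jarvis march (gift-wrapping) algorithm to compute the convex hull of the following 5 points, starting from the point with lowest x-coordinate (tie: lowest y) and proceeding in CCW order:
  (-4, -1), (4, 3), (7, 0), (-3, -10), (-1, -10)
Hull (CCW) = [(-4, -1), (-3, -10), (-1, -10), (7, 0), (4, 3)]

Jarvis march: at each step, from the current hull vertex p, select the next vertex q as the point such that every other point lies strictly to the left of (or on) the directed line p → q. (Equivalently: for every other point r, the cross product (q − p) × (r − p) ≥ 0.)
Starting point (lowest x, tie lowest y): (-4, -1). Wrap until returning to start. Resulting hull: (-4, -1), (-3, -10), (-1, -10), (7, 0), (4, 3).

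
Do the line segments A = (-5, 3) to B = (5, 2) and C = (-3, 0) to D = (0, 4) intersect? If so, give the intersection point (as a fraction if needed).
Yes; intersection at (-45/43, 112/43) (t = 17/43 on AB, s = 28/43 on CD)

Parametrize AB as A + t(B − A) = (-5 + 10 t, 3 + -1 t) and CD as C + s(D − C) = (-3 + 3 s, 0 + 4 s). Solve the linear system for (t, s). Determinant = -43 ≠ 0, so a unique intersection of the containing lines exists. Solution: t = 17/43, s = 28/43 — both in [0, 1], so the segments cross. Intersection point: (-45/43, 112/43).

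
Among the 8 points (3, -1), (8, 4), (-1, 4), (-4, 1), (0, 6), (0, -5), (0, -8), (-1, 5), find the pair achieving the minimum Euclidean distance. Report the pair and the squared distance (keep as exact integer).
Pair = ((-1, 4), (-1, 5)); squared distance = 1

Compute all C(8, 2) = 28 pairwise squared distances (x_i − x_j)² + (y_i − y_j)². The minimum is 1, attained by the pair ((-1, 4), (-1, 5)).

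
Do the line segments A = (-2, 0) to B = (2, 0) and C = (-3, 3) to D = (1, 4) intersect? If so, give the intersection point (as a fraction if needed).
No (intersection of containing lines falls outside at least one segment)

Parametrize and solve: t = -13/4, s = -3. At least one of these is outside [0, 1], so the segments do not intersect.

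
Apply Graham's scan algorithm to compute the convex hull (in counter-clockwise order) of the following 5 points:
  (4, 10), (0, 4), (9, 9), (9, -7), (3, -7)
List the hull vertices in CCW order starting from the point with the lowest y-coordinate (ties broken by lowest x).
Hull (CCW) = [(3, -7), (9, -7), (9, 9), (4, 10), (0, 4)]

Graham scan procedure:
  1. Find the pivot p₀ = point with lowest y (tie → lowest x): (3, -7).
  2. Sort the remaining points by polar angle around p₀.
  3. Walk through sorted points, maintaining a stack; pop the top while the last three entries make a non-left turn (cross product ≤ 0).
  4. Final stack is the convex hull in CCW order: (3, -7), (9, -7), (9, 9), (4, 10), (0, 4).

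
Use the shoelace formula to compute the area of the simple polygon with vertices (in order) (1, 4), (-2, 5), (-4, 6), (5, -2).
Area = 21/2

Shoelace formula: Area = (1/2) |Σ_i (x_i · y_{i+1} − x_{i+1} · y_i)| (indices mod n). Compute each cross term:
  (1)(5) − (-2)(4) = 13
  (-2)(6) − (-4)(5) = 8
  (-4)(-2) − (5)(6) = -22
  (5)(4) − (1)(-2) = 22
Sum = 21, so (signed) Area = 21/2 = 21/2, |Area| = 21/2.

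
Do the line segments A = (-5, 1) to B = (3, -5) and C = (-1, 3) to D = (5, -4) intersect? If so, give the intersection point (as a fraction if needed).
No (intersection of containing lines falls outside at least one segment)

Parametrize and solve: t = 2, s = 2. At least one of these is outside [0, 1], so the segments do not intersect.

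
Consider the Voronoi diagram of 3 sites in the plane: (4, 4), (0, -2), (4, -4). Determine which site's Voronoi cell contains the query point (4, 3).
Nearest site = (4, 4)

The Voronoi cell of site s contains exactly those query points closer to s than to any other site. Compute squared distances from q = (4, 3) to each site:
  (4 − 4)² + (4 − 3)² = 1
  (0 − 4)² + (-2 − 3)² = 41
  (4 − 4)² + (-4 − 3)² = 49
Minimum is attained by (4, 4), so q lies in its Voronoi cell.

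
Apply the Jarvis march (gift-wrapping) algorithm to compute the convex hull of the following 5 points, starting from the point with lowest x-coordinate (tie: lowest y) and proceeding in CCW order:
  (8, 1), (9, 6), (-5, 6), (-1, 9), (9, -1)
Hull (CCW) = [(-5, 6), (9, -1), (9, 6), (-1, 9)]

Jarvis march: at each step, from the current hull vertex p, select the next vertex q as the point such that every other point lies strictly to the left of (or on) the directed line p → q. (Equivalently: for every other point r, the cross product (q − p) × (r − p) ≥ 0.)
Starting point (lowest x, tie lowest y): (-5, 6). Wrap until returning to start. Resulting hull: (-5, 6), (9, -1), (9, 6), (-1, 9).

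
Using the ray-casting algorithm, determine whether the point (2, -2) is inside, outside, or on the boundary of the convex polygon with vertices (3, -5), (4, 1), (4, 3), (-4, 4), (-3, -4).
The point (2, -2) lies strictly inside the polygon

Cast a horizontal ray to the right from the query point and count how many polygon edges it crosses (each edge strictly once or zero times, handled with the usual half-open convention). 
Parity of crossings → odd ⇒ inside.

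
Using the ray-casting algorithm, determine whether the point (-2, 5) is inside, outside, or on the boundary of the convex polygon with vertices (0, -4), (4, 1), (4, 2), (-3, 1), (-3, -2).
The point (-2, 5) lies strictly outside the polygon

Cast a horizontal ray to the right from the query point and count how many polygon edges it crosses (each edge strictly once or zero times, handled with the usual half-open convention). 
Parity of crossings → even ⇒ outside.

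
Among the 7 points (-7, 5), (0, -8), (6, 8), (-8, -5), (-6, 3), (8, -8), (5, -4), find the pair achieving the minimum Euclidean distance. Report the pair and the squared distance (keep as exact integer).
Pair = ((-7, 5), (-6, 3)); squared distance = 5

Compute all C(7, 2) = 21 pairwise squared distances (x_i − x_j)² + (y_i − y_j)². The minimum is 5, attained by the pair ((-7, 5), (-6, 3)).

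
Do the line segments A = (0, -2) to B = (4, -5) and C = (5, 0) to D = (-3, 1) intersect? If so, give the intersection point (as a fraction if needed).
No (intersection of containing lines falls outside at least one segment)

Parametrize and solve: t = -21/20, s = 23/20. At least one of these is outside [0, 1], so the segments do not intersect.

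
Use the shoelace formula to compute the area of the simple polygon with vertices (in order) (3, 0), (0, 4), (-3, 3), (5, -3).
Area = 27/2

Shoelace formula: Area = (1/2) |Σ_i (x_i · y_{i+1} − x_{i+1} · y_i)| (indices mod n). Compute each cross term:
  (3)(4) − (0)(0) = 12
  (0)(3) − (-3)(4) = 12
  (-3)(-3) − (5)(3) = -6
  (5)(0) − (3)(-3) = 9
Sum = 27, so (signed) Area = 27/2 = 27/2, |Area| = 27/2.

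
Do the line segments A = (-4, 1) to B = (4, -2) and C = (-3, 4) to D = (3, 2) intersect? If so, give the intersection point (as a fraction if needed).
No (intersection of containing lines falls outside at least one segment)

Parametrize and solve: t = -10, s = -27/2. At least one of these is outside [0, 1], so the segments do not intersect.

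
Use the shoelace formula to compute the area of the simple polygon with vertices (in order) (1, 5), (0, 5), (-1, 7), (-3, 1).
Area = 7

Shoelace formula: Area = (1/2) |Σ_i (x_i · y_{i+1} − x_{i+1} · y_i)| (indices mod n). Compute each cross term:
  (1)(5) − (0)(5) = 5
  (0)(7) − (-1)(5) = 5
  (-1)(1) − (-3)(7) = 20
  (-3)(5) − (1)(1) = -16
Sum = 14, so (signed) Area = 14/2 = 7, |Area| = 7.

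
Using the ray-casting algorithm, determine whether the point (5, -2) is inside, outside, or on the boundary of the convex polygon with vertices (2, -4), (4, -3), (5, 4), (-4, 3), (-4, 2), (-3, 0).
The point (5, -2) lies strictly outside the polygon

Cast a horizontal ray to the right from the query point and count how many polygon edges it crosses (each edge strictly once or zero times, handled with the usual half-open convention). 
Parity of crossings → even ⇒ outside.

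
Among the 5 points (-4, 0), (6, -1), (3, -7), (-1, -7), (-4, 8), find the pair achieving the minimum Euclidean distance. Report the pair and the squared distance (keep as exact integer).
Pair = ((3, -7), (-1, -7)); squared distance = 16

Compute all C(5, 2) = 10 pairwise squared distances (x_i − x_j)² + (y_i − y_j)². The minimum is 16, attained by the pair ((3, -7), (-1, -7)).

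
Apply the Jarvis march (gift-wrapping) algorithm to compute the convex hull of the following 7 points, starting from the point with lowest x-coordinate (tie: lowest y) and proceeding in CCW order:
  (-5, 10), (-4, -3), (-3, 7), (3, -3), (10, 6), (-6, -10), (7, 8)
Hull (CCW) = [(-6, -10), (3, -3), (10, 6), (7, 8), (-5, 10)]

Jarvis march: at each step, from the current hull vertex p, select the next vertex q as the point such that every other point lies strictly to the left of (or on) the directed line p → q. (Equivalently: for every other point r, the cross product (q − p) × (r − p) ≥ 0.)
Starting point (lowest x, tie lowest y): (-6, -10). Wrap until returning to start. Resulting hull: (-6, -10), (3, -3), (10, 6), (7, 8), (-5, 10).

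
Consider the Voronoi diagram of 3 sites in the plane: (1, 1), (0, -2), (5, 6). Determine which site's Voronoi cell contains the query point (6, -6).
Nearest site = (0, -2)

The Voronoi cell of site s contains exactly those query points closer to s than to any other site. Compute squared distances from q = (6, -6) to each site:
  (0 − 6)² + (-2 − -6)² = 52
  (1 − 6)² + (1 − -6)² = 74
  (5 − 6)² + (6 − -6)² = 145
Minimum is attained by (0, -2), so q lies in its Voronoi cell.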